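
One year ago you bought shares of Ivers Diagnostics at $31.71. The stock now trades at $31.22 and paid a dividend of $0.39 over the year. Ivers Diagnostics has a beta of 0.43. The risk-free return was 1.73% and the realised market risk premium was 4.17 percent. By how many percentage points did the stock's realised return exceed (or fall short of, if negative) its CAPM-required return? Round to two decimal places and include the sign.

Realised HPR = (P1 + D1 − P0) / P0 = (31.22 + 0.39 − 31.71) / 31.71 = -0.10 / 31.71 = -0.3154%
CAPM required = R_f + β·MRP = 1.73% + 0.43 × 4.17% = 3.5231%
α = realised − required = -0.3154% − 3.5231% = -3.84%

-3.84%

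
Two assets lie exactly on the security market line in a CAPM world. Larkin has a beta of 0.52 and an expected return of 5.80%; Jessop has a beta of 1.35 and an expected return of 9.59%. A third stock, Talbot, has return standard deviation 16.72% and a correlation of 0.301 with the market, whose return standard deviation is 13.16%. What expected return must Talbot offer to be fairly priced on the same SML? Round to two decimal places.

5.17%

MRP = (9.59% − 5.80%) / (1.35 − 0.52) = 4.5663%
R_f = 5.80% − 0.52 × 4.5663% = 3.4255%
β_Talbot = ρ·σ_i/σ_m = 0.301 × 16.72 / 13.16 = 0.3824
E(R_Talbot) = R_f + β × MRP = 3.4255% + 0.3824 × 4.5663% = 5.17%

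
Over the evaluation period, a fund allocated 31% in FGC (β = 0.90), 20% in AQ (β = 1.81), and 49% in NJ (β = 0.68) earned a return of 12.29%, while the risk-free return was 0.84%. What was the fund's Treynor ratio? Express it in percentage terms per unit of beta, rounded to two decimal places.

11.75%

β_P = 0.31×0.90 + 0.20×1.81 + 0.49×0.68 = 0.9742
Treynor = (R_P − R_f) / β_P = (12.29% − 0.84%) / 0.9742 = 11.45% / 0.9742 = 11.75%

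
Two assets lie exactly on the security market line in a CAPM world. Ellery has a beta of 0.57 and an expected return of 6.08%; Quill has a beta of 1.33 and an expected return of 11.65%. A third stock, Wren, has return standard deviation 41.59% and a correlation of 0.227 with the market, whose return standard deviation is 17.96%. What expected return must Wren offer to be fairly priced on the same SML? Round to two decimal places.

5.76%

MRP = (11.65% − 6.08%) / (1.33 − 0.57) = 7.3289%
R_f = 6.08% − 0.57 × 7.3289% = 1.9025%
β_Wren = ρ·σ_i/σ_m = 0.227 × 41.59 / 17.96 = 0.5257
E(R_Wren) = R_f + β × MRP = 1.9025% + 0.5257 × 7.3289% = 5.76%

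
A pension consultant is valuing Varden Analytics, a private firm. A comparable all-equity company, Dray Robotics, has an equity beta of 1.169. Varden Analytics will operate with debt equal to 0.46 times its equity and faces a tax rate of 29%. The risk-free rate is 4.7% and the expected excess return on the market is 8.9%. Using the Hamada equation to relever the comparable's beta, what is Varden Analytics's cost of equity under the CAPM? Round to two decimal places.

β_L = β_U × [1 + (1 − t)(D/E)] = 1.169 × [1 + (1 − 0.29) × 0.46]
    = 1.169 × [1 + 0.71 × 0.46] = 1.169 × 1.3266 = 1.5508
E(R) = R_f + β_L × MRP = 4.7% + 1.5508 × 8.9% = 18.50%

18.50%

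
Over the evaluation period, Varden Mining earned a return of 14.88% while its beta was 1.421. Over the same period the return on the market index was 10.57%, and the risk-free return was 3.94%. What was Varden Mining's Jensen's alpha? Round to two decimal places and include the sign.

+1.52%

Market excess return = 10.57% − 3.94% = 6.63%
CAPM benchmark = R_f + β(R_m − R_f) = 3.94% + 1.421 × 6.63% = 13.36123%
α = actual − benchmark = 14.88% − 13.36123% = +1.52%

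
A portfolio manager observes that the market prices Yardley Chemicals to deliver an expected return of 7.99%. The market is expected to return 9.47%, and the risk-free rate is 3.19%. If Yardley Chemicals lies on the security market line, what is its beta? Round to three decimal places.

0.764

MRP = 9.47% − 3.19% = 6.28%
β = (E(R) − R_f) / MRP = (7.99% − 3.19%) / 6.28% = 4.80% / 6.28% = 0.764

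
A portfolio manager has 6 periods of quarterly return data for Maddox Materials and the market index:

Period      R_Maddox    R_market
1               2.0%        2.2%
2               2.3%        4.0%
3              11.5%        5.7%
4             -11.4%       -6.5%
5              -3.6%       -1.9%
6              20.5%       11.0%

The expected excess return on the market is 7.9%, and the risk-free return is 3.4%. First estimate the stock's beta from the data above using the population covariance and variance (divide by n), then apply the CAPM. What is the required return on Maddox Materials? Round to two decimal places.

Mean R_i = (2.0 + 2.3 + 11.5 − 11.4 − 3.6 + 20.5) / 6 = 3.5500%
Mean R_m = (2.2 + 4.0 + 5.7 − 6.5 − 1.9 + 11.0) / 6 = 2.4167%
Σ(R_i − R̄_i)(R_m − R̄_m) = 334.1150  ⇒  Cov = 334.1150 / 6 = 55.6858
Σ(R_m − R̄_m)² = 185.1483  ⇒  Var(R_m) = 185.1483 / 6 = 30.8581
β = Cov / Var(R_m) = 55.6858 / 30.8581 = 1.8046
E(R) = R_f + β × MRP = 3.4% + 1.8046 × 7.9% = 17.66%

17.66%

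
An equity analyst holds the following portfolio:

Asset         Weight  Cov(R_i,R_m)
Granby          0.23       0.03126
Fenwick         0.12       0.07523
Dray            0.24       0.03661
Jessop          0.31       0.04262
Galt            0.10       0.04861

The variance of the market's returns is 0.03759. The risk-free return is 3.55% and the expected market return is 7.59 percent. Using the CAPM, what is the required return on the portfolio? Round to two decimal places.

8.18%

β_Granby = 0.03126 / 0.03759 = 0.8316
β_Fenwick = 0.07523 / 0.03759 = 2.0013
β_Dray = 0.03661 / 0.03759 = 0.9739
β_Jessop = 0.04262 / 0.03759 = 1.1338
β_Galt = 0.04861 / 0.03759 = 1.2932
β_P = Σ w_i β_i = 0.23×0.8316 + 0.12×2.0013 + 0.24×0.9739 + 0.31×1.1338 + 0.10×1.2932 = 1.1460
MRP = 7.59% − 3.55% = 4.04%
E(R_P) = R_f + β_P × MRP = 3.55% + 1.1460 × 4.04% = 8.18%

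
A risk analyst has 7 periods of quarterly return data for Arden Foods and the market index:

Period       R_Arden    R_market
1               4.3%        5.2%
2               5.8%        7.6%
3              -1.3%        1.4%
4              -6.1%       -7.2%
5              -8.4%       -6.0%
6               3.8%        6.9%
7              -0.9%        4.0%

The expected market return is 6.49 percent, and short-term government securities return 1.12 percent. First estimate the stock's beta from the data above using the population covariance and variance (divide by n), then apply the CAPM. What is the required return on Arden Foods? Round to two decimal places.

5.71%

Mean R_i = (4.3 + 5.8 − 1.3 − 6.1 − 8.4 + 3.8 − 0.9) / 7 = -0.4000%
Mean R_m = (5.2 + 7.6 + 1.4 − 7.2 − 6.0 + 6.9 + 4.0) / 7 = 1.7000%
Σ(R_i − R̄_i)(R_m − R̄_m) = 186.3200  ⇒  Cov = 186.3200 / 7 = 26.6171
Σ(R_m − R̄_m)² = 217.9800  ⇒  Var(R_m) = 217.9800 / 7 = 31.1400
β = Cov / Var(R_m) = 26.6171 / 31.1400 = 0.8548
MRP = 6.49% − 1.12% = 5.37%
E(R) = R_f + β × MRP = 1.12% + 0.8548 × 5.37% = 5.71%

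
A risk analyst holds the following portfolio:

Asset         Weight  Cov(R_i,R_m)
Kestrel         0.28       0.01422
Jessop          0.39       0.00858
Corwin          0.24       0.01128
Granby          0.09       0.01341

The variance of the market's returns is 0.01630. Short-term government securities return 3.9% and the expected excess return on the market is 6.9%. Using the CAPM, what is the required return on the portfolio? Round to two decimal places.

8.66%

β_Kestrel = 0.01422 / 0.01630 = 0.8724
β_Jessop = 0.00858 / 0.01630 = 0.5264
β_Corwin = 0.01128 / 0.01630 = 0.6920
β_Granby = 0.01341 / 0.01630 = 0.8227
β_P = Σ w_i β_i = 0.28×0.8724 + 0.39×0.5264 + 0.24×0.6920 + 0.09×0.8227 = 0.6897
E(R_P) = R_f + β_P × MRP = 3.9% + 0.6897 × 6.9% = 8.66%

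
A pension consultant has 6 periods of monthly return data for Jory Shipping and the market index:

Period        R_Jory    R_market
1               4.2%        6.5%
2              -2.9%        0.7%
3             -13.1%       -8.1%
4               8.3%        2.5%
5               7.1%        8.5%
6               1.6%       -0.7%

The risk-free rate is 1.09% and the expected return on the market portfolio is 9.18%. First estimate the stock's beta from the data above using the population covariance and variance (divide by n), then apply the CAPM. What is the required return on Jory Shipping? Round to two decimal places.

Mean R_i = (4.2 − 2.9 − 13.1 + 8.3 + 7.1 + 1.6) / 6 = 0.8667%
Mean R_m = (6.5 + 0.7 − 8.1 + 2.5 + 8.5 − 0.7) / 6 = 1.5667%
Σ(R_i − R̄_i)(R_m − R̄_m) = 203.2133  ⇒  Cov = 203.2133 / 6 = 33.8689
Σ(R_m − R̄_m)² = 172.6133  ⇒  Var(R_m) = 172.6133 / 6 = 28.7689
β = Cov / Var(R_m) = 33.8689 / 28.7689 = 1.1773
MRP = 9.18% − 1.09% = 8.09%
E(R) = R_f + β × MRP = 1.09% + 1.1773 × 8.09% = 10.61%

10.61%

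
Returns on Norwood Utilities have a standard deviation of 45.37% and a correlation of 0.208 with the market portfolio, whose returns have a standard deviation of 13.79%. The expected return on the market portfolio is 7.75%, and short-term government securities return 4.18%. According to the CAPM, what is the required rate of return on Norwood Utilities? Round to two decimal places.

6.62%

β = ρ × σ_i / σ_m = 0.208 × 45.37% / 13.79% = 0.6843
MRP = 7.75% − 4.18% = 3.57%
E(R) = 4.18% + 0.6843 × 3.57% = 6.62%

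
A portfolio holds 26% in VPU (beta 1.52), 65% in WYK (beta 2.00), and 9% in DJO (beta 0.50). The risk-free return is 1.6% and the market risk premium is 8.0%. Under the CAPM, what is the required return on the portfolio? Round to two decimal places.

β_P = Σ w_i β_i = 0.26×1.52 + 0.65×2.00 + 0.09×0.50 = 1.7402
E(R_P) = R_f + β_P × MRP = 1.6% + 1.7402 × 8.0% = 15.52%

15.52%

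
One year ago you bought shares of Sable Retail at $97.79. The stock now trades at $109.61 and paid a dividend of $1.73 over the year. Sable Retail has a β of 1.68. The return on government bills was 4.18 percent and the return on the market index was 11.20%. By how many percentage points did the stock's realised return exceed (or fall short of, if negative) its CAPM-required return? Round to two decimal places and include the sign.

-2.12%

Realised HPR = (P1 + D1 − P0) / P0 = (109.61 + 1.73 − 97.79) / 97.79 = 13.55 / 97.79 = 13.8562%
MRP = 11.20% − 4.18% = 7.02%
CAPM required = R_f + β·MRP = 4.18% + 1.68 × 7.02% = 15.9736%
α = realised − required = 13.8562% − 15.9736% = -2.12%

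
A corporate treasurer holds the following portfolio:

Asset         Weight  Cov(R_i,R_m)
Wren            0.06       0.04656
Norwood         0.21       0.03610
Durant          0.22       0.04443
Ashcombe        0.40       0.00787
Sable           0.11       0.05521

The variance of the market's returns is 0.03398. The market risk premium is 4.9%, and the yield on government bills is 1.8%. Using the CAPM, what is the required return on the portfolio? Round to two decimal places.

6.04%

β_Wren = 0.04656 / 0.03398 = 1.3702
β_Norwood = 0.03610 / 0.03398 = 1.0624
β_Durant = 0.04443 / 0.03398 = 1.3075
β_Ashcombe = 0.00787 / 0.03398 = 0.2316
β_Sable = 0.05521 / 0.03398 = 1.6248
β_P = Σ w_i β_i = 0.06×1.3702 + 0.21×1.0624 + 0.22×1.3075 + 0.40×0.2316 + 0.11×1.6248 = 0.8643
E(R_P) = R_f + β_P × MRP = 1.8% + 0.8643 × 4.9% = 6.04%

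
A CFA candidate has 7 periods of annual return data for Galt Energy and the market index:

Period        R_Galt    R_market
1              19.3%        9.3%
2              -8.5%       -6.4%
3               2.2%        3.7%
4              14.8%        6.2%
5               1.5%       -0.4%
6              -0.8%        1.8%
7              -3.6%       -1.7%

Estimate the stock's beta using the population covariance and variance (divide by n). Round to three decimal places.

1.794

Mean R_i = (19.3 − 8.5 + 2.2 + 14.8 + 1.5 − 0.8 − 3.6) / 7 = 3.5571%
Mean R_m = (9.3 − 6.4 + 3.7 + 6.2 − 0.4 + 1.8 − 1.7) / 7 = 1.7857%
Σ(R_i − R̄_i)(R_m − R̄_m) = 293.4057  ⇒  Cov = 293.4057 / 7 = 41.9151
Σ(R_m − R̄_m)² = 163.5486  ⇒  Var(R_m) = 163.5486 / 7 = 23.3641
β = Cov / Var(R_m) = 41.9151 / 23.3641 = 1.7940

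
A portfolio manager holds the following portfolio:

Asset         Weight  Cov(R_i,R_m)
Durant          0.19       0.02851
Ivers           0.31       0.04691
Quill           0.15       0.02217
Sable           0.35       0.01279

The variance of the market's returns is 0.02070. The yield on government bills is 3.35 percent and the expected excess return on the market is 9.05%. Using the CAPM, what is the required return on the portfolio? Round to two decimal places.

15.49%

β_Durant = 0.02851 / 0.02070 = 1.3773
β_Ivers = 0.04691 / 0.02070 = 2.2662
β_Quill = 0.02217 / 0.02070 = 1.0710
β_Sable = 0.01279 / 0.02070 = 0.6179
β_P = Σ w_i β_i = 0.19×1.3773 + 0.31×2.2662 + 0.15×1.0710 + 0.35×0.6179 = 1.3411
E(R_P) = R_f + β_P × MRP = 3.35% + 1.3411 × 9.05% = 15.49%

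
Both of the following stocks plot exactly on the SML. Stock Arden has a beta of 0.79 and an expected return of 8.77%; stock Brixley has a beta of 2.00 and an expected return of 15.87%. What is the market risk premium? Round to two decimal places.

Both satisfy E(R) = R_f + β·MRP, so the slope of the SML is
MRP = (15.87% − 8.77%) / (2.00 − 0.79) = 7.10% / 1.21 = 5.8678%

5.87%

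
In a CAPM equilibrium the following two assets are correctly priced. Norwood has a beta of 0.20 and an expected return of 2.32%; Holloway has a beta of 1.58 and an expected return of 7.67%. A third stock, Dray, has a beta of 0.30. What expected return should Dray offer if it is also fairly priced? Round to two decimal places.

MRP (SML slope) = (7.67% − 2.32%) / (1.58 − 0.20) = 5.35% / 1.38 = 3.8768%
R_f (intercept) = 2.32% − 0.20 × 3.8768% = 1.5446%
E(R_Dray) = R_f + β × MRP = 1.5446% + 0.30 × 3.8768% = 2.71%

2.71%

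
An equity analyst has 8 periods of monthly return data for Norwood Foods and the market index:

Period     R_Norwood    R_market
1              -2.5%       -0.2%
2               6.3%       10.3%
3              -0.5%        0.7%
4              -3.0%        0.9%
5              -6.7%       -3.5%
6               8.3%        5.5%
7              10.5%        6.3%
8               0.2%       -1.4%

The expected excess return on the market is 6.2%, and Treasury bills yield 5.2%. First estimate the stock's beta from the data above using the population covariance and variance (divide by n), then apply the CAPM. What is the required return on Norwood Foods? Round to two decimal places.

12.22%

Mean R_i = (-2.5 + 6.3 − 0.5 − 3.0 − 6.7 + 8.3 + 10.5 + 0.2) / 8 = 1.5750%
Mean R_m = (-0.2 + 10.3 + 0.7 + 0.9 − 3.5 + 5.5 + 6.3 − 1.4) / 8 = 2.3250%
Σ(R_i − R̄_i)(R_m − R̄_m) = 168.0150  ⇒  Cov = 168.0150 / 8 = 21.0019
Σ(R_m − R̄_m)² = 148.3350  ⇒  Var(R_m) = 148.3350 / 8 = 18.5419
β = Cov / Var(R_m) = 21.0019 / 18.5419 = 1.1327
E(R) = R_f + β × MRP = 5.2% + 1.1327 × 6.2% = 12.22%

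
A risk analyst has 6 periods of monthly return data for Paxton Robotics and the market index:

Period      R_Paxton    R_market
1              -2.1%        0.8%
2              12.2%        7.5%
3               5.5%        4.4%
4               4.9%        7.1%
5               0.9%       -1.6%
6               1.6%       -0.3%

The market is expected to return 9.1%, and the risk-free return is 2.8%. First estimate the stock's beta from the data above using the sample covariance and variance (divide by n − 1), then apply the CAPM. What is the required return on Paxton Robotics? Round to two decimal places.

Mean R_i = (-2.1 + 12.2 + 5.5 + 4.9 + 0.9 + 1.6) / 6 = 3.8333%
Mean R_m = (0.8 + 7.5 + 4.4 + 7.1 − 1.6 − 0.3) / 6 = 2.9833%
Σ(R_i − R̄_i)(R_m − R̄_m) = 78.2733  ⇒  Cov = 78.2733 / 5 = 15.6547
Σ(R_m − R̄_m)² = 75.9083  ⇒  Var(R_m) = 75.9083 / 5 = 15.1817
β = Cov / Var(R_m) = 15.6547 / 15.1817 = 1.0312
MRP = 9.1% − 2.8% = 6.30%
E(R) = R_f + β × MRP = 2.8% + 1.0312 × 6.3% = 9.30%

9.30%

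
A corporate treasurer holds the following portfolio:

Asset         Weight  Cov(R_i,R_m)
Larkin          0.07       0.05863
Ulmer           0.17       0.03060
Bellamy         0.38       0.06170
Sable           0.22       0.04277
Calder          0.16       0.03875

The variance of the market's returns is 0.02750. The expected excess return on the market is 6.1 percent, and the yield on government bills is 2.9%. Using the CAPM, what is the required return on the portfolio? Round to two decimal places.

13.63%

β_Larkin = 0.05863 / 0.02750 = 2.1320
β_Ulmer = 0.03060 / 0.02750 = 1.1127
β_Bellamy = 0.06170 / 0.02750 = 2.2436
β_Sable = 0.04277 / 0.02750 = 1.5553
β_Calder = 0.03875 / 0.02750 = 1.4091
β_P = Σ w_i β_i = 0.07×2.1320 + 0.17×1.1127 + 0.38×2.2436 + 0.22×1.5553 + 0.16×1.4091 = 1.7586
E(R_P) = R_f + β_P × MRP = 2.9% + 1.7586 × 6.1% = 13.63%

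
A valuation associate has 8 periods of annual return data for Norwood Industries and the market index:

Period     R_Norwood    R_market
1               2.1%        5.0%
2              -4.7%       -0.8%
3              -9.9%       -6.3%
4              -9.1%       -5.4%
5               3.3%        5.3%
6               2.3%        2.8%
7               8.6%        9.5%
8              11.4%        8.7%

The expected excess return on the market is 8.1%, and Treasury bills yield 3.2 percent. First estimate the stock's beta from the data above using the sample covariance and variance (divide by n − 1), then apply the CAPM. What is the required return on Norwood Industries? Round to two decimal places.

13.52%

Mean R_i = (2.1 − 4.7 − 9.9 − 9.1 + 3.3 + 2.3 + 8.6 + 11.4) / 8 = 0.5000%
Mean R_m = (5.0 − 0.8 − 6.3 − 5.4 + 5.3 + 2.8 + 9.5 + 8.7) / 8 = 2.3500%
Σ(R_i − R̄_i)(R_m − R̄_m) = 321.1800  ⇒  Cov = 321.1800 / 7 = 45.8829
Σ(R_m − R̄_m)² = 252.1800  ⇒  Var(R_m) = 252.1800 / 7 = 36.0257
β = Cov / Var(R_m) = 45.8829 / 36.0257 = 1.2736
E(R) = R_f + β × MRP = 3.2% + 1.2736 × 8.1% = 13.52%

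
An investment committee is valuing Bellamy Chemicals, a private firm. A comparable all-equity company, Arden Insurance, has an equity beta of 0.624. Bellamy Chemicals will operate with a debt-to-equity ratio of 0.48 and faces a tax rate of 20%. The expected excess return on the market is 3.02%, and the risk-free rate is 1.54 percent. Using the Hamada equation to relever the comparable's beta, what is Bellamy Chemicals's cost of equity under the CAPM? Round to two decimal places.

β_L = β_U × [1 + (1 − t)(D/E)] = 0.624 × [1 + (1 − 0.20) × 0.48]
    = 0.624 × [1 + 0.80 × 0.48] = 0.624 × 1.3840 = 0.8636
E(R) = R_f + β_L × MRP = 1.54% + 0.8636 × 3.02% = 4.15%

4.15%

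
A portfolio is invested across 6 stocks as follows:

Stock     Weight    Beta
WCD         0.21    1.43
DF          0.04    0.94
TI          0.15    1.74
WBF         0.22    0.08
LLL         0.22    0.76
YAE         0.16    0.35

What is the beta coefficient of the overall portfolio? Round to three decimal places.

0.840

β_P = Σ w_i β_i = 0.21×1.43 + 0.04×0.94 + 0.15×1.74 + 0.22×0.08 + 0.22×0.76 + 0.16×0.35 = 0.8397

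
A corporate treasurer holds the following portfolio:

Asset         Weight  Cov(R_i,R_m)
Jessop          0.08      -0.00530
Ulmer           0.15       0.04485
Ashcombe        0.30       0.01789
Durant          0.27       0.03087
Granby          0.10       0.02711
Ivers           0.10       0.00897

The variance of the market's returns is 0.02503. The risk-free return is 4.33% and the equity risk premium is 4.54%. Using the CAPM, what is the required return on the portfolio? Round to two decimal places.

8.61%

β_Jessop = -0.00530 / 0.02503 = -0.2117
β_Ulmer = 0.04485 / 0.02503 = 1.7918
β_Ashcombe = 0.01789 / 0.02503 = 0.7147
β_Durant = 0.03087 / 0.02503 = 1.2333
β_Granby = 0.02711 / 0.02503 = 1.0831
β_Ivers = 0.00897 / 0.02503 = 0.3584
β_P = Σ w_i β_i = 0.08×-0.2117 + 0.15×1.7918 + 0.30×0.7147 + 0.27×1.2333 + 0.10×1.0831 + 0.10×0.3584 = 0.9434
E(R_P) = R_f + β_P × MRP = 4.33% + 0.9434 × 4.54% = 8.61%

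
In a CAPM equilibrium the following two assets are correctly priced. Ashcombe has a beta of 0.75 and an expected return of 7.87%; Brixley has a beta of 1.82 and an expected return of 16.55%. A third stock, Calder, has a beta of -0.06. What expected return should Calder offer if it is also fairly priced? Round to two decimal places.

MRP (SML slope) = (16.55% − 7.87%) / (1.82 − 0.75) = 8.68% / 1.07 = 8.1121%
R_f (intercept) = 7.87% − 0.75 × 8.1121% = 1.7859%
E(R_Calder) = R_f + β × MRP = 1.7859% + -0.06 × 8.1121% = 1.30%

1.30%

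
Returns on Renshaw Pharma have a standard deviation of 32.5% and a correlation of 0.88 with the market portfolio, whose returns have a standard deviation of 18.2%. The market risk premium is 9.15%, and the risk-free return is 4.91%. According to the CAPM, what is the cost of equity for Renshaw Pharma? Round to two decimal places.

β = ρ × σ_i / σ_m = 0.88 × 32.5% / 18.2% = 1.5714
E(R) = 4.91% + 1.5714 × 9.15% = 19.29%

19.29%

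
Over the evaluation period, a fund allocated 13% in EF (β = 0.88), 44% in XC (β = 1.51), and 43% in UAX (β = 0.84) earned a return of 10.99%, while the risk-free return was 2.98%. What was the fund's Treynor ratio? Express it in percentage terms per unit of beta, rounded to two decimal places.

β_P = 0.13×0.88 + 0.44×1.51 + 0.43×0.84 = 1.1400
Treynor = (R_P − R_f) / β_P = (10.99% − 2.98%) / 1.1400 = 8.01% / 1.1400 = 7.03%

7.03%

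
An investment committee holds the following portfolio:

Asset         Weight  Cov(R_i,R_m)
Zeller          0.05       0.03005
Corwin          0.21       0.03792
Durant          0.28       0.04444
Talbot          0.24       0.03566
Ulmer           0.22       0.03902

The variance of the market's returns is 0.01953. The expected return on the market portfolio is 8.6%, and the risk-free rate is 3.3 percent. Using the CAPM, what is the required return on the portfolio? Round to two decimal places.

13.90%

β_Zeller = 0.03005 / 0.01953 = 1.5387
β_Corwin = 0.03792 / 0.01953 = 1.9416
β_Durant = 0.04444 / 0.01953 = 2.2755
β_Talbot = 0.03566 / 0.01953 = 1.8259
β_Ulmer = 0.03902 / 0.01953 = 1.9980
β_P = Σ w_i β_i = 0.05×1.5387 + 0.21×1.9416 + 0.28×2.2755 + 0.24×1.8259 + 0.22×1.9980 = 1.9996
MRP = 8.6% − 3.3% = 5.30%
E(R_P) = R_f + β_P × MRP = 3.3% + 1.9996 × 5.3% = 13.90%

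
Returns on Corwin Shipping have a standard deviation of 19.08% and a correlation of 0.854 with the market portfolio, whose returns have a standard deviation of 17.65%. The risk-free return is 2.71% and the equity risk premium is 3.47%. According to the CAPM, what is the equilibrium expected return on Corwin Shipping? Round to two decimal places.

β = ρ × σ_i / σ_m = 0.854 × 19.08% / 17.65% = 0.9232
E(R) = 2.71% + 0.9232 × 3.47% = 5.91%

5.91%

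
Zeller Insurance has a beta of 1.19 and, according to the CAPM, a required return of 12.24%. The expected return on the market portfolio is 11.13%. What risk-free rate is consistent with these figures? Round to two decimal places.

5.29%

E(R) = R_f + β(E(R_m) − R_f) = R_f(1 − β) + β·E(R_m)
12.24% = R_f × (1 − 1.19) + 1.19 × 11.13%
12.24% = R_f × -0.19 + 13.2447%
R_f = (12.24% − 13.2447%) / -0.19 = 5.29%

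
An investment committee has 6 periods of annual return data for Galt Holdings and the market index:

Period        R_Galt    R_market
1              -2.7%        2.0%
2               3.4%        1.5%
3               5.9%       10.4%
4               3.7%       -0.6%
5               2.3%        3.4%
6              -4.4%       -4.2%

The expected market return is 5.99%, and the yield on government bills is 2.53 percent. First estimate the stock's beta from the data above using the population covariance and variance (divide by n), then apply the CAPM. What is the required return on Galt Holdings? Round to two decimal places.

Mean R_i = (-2.7 + 3.4 + 5.9 + 3.7 + 2.3 − 4.4) / 6 = 1.3667%
Mean R_m = (2.0 + 1.5 + 10.4 − 0.6 + 3.4 − 4.2) / 6 = 2.0833%
Σ(R_i − R̄_i)(R_m − R̄_m) = 68.0567  ⇒  Cov = 68.0567 / 6 = 11.3428
Σ(R_m − R̄_m)² = 117.9283  ⇒  Var(R_m) = 117.9283 / 6 = 19.6547
β = Cov / Var(R_m) = 11.3428 / 19.6547 = 0.5771
MRP = 5.99% − 2.53% = 3.46%
E(R) = R_f + β × MRP = 2.53% + 0.5771 × 3.46% = 4.53%

4.53%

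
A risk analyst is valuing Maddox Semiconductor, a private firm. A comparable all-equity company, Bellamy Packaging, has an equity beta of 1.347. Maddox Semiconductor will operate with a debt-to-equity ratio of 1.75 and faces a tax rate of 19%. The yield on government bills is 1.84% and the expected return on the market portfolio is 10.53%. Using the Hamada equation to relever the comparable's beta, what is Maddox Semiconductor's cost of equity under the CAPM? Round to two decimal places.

30.14%

β_L = β_U × [1 + (1 − t)(D/E)] = 1.347 × [1 + (1 − 0.19) × 1.75]
    = 1.347 × [1 + 0.81 × 1.75] = 1.347 × 2.4175 = 3.2564
MRP = 10.53% − 1.84% = 8.69%
E(R) = R_f + β_L × MRP = 1.84% + 3.2564 × 8.69% = 30.14%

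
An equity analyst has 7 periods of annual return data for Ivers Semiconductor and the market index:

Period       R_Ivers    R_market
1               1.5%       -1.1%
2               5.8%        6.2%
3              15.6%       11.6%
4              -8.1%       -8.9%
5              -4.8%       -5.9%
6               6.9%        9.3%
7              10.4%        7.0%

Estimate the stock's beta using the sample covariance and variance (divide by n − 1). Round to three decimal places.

1.014

Mean R_i = (1.5 + 5.8 + 15.6 − 8.1 − 4.8 + 6.9 + 10.4) / 7 = 3.9000%
Mean R_m = (-1.1 + 6.2 + 11.6 − 8.9 − 5.9 + 9.3 + 7.0) / 7 = 2.6000%
Σ(R_i − R̄_i)(R_m − R̄_m) = 381.6700  ⇒  Cov = 381.6700 / 6 = 63.6117
Σ(R_m − R̄_m)² = 376.4000  ⇒  Var(R_m) = 376.4000 / 6 = 62.7333
β = Cov / Var(R_m) = 63.6117 / 62.7333 = 1.0140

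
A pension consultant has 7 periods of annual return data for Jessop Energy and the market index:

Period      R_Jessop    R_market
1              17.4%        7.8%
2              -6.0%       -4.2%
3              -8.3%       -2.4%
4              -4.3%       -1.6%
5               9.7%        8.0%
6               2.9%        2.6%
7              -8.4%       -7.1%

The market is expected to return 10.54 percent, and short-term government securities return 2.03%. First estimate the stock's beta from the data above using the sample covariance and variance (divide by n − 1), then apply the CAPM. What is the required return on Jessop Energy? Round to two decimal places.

15.67%

Mean R_i = (17.4 − 6.0 − 8.3 − 4.3 + 9.7 + 2.9 − 8.4) / 7 = 0.4286%
Mean R_m = (7.8 − 4.2 − 2.4 − 1.6 + 8.0 + 2.6 − 7.1) / 7 = 0.4429%
Σ(R_i − R̄_i)(R_m − R̄_m) = 331.1714  ⇒  Cov = 331.1714 / 6 = 55.1952
Σ(R_m − R̄_m)² = 206.5971  ⇒  Var(R_m) = 206.5971 / 6 = 34.4329
β = Cov / Var(R_m) = 55.1952 / 34.4329 = 1.6030
MRP = 10.54% − 2.03% = 8.51%
E(R) = R_f + β × MRP = 2.03% + 1.6030 × 8.51% = 15.67%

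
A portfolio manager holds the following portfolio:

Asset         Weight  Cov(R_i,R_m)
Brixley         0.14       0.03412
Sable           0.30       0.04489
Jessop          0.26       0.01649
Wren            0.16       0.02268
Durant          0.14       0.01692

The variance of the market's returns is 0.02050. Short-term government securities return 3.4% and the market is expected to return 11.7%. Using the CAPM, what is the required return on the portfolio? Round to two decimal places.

β_Brixley = 0.03412 / 0.02050 = 1.6644
β_Sable = 0.04489 / 0.02050 = 2.1898
β_Jessop = 0.01649 / 0.02050 = 0.8044
β_Wren = 0.02268 / 0.02050 = 1.1063
β_Durant = 0.01692 / 0.02050 = 0.8254
β_P = Σ w_i β_i = 0.14×1.6644 + 0.30×2.1898 + 0.26×0.8044 + 0.16×1.1063 + 0.14×0.8254 = 1.3917
MRP = 11.7% − 3.4% = 8.30%
E(R_P) = R_f + β_P × MRP = 3.4% + 1.3917 × 8.3% = 14.95%

14.95%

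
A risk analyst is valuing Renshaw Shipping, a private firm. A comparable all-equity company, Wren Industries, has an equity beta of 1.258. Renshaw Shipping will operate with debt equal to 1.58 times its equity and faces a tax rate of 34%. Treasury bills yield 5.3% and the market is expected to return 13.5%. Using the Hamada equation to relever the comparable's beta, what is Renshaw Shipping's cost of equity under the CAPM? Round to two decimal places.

β_L = β_U × [1 + (1 − t)(D/E)] = 1.258 × [1 + (1 − 0.34) × 1.58]
    = 1.258 × [1 + 0.66 × 1.58] = 1.258 × 2.0428 = 2.5698
MRP = 13.5% − 5.3% = 8.20%
E(R) = R_f + β_L × MRP = 5.3% + 2.5698 × 8.2% = 26.37%

26.37%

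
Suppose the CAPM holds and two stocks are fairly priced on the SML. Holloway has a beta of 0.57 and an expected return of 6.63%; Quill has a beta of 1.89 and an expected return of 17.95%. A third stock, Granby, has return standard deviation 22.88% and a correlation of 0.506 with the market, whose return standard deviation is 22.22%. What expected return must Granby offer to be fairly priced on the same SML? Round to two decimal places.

6.21%

MRP = (17.95% − 6.63%) / (1.89 − 0.57) = 8.5758%
R_f = 6.63% − 0.57 × 8.5758% = 1.7418%
β_Granby = ρ·σ_i/σ_m = 0.506 × 22.88 / 22.22 = 0.5210
E(R_Granby) = R_f + β × MRP = 1.7418% + 0.5210 × 8.5758% = 6.21%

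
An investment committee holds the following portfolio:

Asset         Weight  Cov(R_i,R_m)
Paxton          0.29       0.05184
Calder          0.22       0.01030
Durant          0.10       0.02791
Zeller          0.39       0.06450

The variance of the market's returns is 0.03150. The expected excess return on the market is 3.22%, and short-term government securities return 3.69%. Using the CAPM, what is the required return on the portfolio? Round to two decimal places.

8.32%

β_Paxton = 0.05184 / 0.03150 = 1.6457
β_Calder = 0.01030 / 0.03150 = 0.3270
β_Durant = 0.02791 / 0.03150 = 0.8860
β_Zeller = 0.06450 / 0.03150 = 2.0476
β_P = Σ w_i β_i = 0.29×1.6457 + 0.22×0.3270 + 0.10×0.8860 + 0.39×2.0476 = 1.4364
E(R_P) = R_f + β_P × MRP = 3.69% + 1.4364 × 3.22% = 8.32%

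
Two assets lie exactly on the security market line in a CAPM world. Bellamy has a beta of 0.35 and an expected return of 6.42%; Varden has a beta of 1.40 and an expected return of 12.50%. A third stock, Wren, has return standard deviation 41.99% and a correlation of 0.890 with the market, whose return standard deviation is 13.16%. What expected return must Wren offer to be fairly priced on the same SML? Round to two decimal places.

MRP = (12.50% − 6.42%) / (1.40 − 0.35) = 5.7905%
R_f = 6.42% − 0.35 × 5.7905% = 4.3933%
β_Wren = ρ·σ_i/σ_m = 0.890 × 41.99 / 13.16 = 2.8397
E(R_Wren) = R_f + β × MRP = 4.3933% + 2.8397 × 5.7905% = 20.84%

20.84%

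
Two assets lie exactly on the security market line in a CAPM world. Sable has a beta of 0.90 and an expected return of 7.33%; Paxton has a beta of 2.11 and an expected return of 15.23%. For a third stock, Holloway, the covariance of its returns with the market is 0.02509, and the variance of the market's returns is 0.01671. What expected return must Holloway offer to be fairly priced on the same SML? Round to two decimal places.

11.26%

MRP = (15.23% − 7.33%) / (2.11 − 0.90) = 6.5289%
R_f = 7.33% − 0.90 × 6.5289% = 1.4540%
β_Holloway = Cov / Var(R_m) = 0.02509 / 0.01671 = 1.5015
E(R_Holloway) = R_f + β × MRP = 1.4540% + 1.5015 × 6.5289% = 11.26%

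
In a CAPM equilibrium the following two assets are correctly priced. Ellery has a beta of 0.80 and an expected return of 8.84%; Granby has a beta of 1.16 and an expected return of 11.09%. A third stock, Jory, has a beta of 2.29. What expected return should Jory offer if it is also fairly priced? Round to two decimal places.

MRP (SML slope) = (11.09% − 8.84%) / (1.16 − 0.80) = 2.25% / 0.36 = 6.2500%
R_f (intercept) = 8.84% − 0.80 × 6.2500% = 3.8400%
E(R_Jory) = R_f + β × MRP = 3.8400% + 2.29 × 6.2500% = 18.15%

18.15%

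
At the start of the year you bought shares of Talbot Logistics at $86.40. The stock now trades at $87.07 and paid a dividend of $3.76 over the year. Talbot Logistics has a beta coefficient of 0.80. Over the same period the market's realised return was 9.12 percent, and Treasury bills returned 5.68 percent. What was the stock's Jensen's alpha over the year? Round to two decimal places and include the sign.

Realised HPR = (P1 + D1 − P0) / P0 = (87.07 + 3.76 − 86.40) / 86.40 = 4.43 / 86.40 = 5.1273%
MRP = 9.12% − 5.68% = 3.44%
CAPM required = R_f + β·MRP = 5.68% + 0.80 × 3.44% = 8.4320%
α = realised − required = 5.1273% − 8.4320% = -3.30%

-3.30%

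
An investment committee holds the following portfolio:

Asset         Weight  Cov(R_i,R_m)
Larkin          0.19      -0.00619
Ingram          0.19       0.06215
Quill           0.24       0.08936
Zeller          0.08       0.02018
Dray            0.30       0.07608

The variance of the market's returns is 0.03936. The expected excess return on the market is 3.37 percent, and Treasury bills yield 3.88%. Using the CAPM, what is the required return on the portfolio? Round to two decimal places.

8.72%

β_Larkin = -0.00619 / 0.03936 = -0.1573
β_Ingram = 0.06215 / 0.03936 = 1.5790
β_Quill = 0.08936 / 0.03936 = 2.2703
β_Zeller = 0.02018 / 0.03936 = 0.5127
β_Dray = 0.07608 / 0.03936 = 1.9329
β_P = Σ w_i β_i = 0.19×-0.1573 + 0.19×1.5790 + 0.24×2.2703 + 0.08×0.5127 + 0.30×1.9329 = 1.4359
E(R_P) = R_f + β_P × MRP = 3.88% + 1.4359 × 3.37% = 8.72%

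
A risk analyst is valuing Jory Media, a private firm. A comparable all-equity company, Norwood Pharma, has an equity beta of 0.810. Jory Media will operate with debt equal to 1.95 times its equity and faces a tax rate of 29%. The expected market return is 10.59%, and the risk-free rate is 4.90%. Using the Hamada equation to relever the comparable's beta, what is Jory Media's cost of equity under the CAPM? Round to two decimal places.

β_L = β_U × [1 + (1 − t)(D/E)] = 0.810 × [1 + (1 − 0.29) × 1.95]
    = 0.810 × [1 + 0.71 × 1.95] = 0.810 × 2.3845 = 1.9314
MRP = 10.59% − 4.90% = 5.69%
E(R) = R_f + β_L × MRP = 4.90% + 1.9314 × 5.69% = 15.89%

15.89%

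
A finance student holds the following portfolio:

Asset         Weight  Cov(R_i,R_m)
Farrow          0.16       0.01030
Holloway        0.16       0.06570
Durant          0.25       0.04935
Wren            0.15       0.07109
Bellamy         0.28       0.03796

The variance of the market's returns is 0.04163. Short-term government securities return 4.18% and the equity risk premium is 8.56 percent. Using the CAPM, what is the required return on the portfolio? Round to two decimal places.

β_Farrow = 0.01030 / 0.04163 = 0.2474
β_Holloway = 0.06570 / 0.04163 = 1.5782
β_Durant = 0.04935 / 0.04163 = 1.1854
β_Wren = 0.07109 / 0.04163 = 1.7077
β_Bellamy = 0.03796 / 0.04163 = 0.9118
β_P = Σ w_i β_i = 0.16×0.2474 + 0.16×1.5782 + 0.25×1.1854 + 0.15×1.7077 + 0.28×0.9118 = 1.0999
E(R_P) = R_f + β_P × MRP = 4.18% + 1.0999 × 8.56% = 13.60%

13.60%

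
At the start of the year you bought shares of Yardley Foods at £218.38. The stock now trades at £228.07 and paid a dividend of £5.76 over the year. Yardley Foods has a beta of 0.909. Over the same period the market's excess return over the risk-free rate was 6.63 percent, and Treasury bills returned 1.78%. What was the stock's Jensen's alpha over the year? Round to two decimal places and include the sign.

-0.73%

Realised HPR = (P1 + D1 − P0) / P0 = (228.07 + 5.76 − 218.38) / 218.38 = 15.45 / 218.38 = 7.0748%
CAPM required = R_f + β·MRP = 1.78% + 0.909 × 6.63% = 7.80667%
α = realised − required = 7.0748% − 7.80667% = -0.73%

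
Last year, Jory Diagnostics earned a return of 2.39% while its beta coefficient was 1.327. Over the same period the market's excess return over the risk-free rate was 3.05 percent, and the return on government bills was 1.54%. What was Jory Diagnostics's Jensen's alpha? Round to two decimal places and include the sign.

-3.20%

CAPM benchmark = R_f + β(R_m − R_f) = 1.54% + 1.327 × 3.05% = 5.58735%
α = actual − benchmark = 2.39% − 5.58735% = -3.20%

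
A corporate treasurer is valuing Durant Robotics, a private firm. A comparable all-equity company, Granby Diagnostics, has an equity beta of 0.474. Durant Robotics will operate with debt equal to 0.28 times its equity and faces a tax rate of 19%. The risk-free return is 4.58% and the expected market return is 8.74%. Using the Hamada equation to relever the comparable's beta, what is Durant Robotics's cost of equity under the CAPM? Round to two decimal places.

7.00%

β_L = β_U × [1 + (1 − t)(D/E)] = 0.474 × [1 + (1 − 0.19) × 0.28]
    = 0.474 × [1 + 0.81 × 0.28] = 0.474 × 1.2268 = 0.5815
MRP = 8.74% − 4.58% = 4.16%
E(R) = R_f + β_L × MRP = 4.58% + 0.5815 × 4.16% = 7.00%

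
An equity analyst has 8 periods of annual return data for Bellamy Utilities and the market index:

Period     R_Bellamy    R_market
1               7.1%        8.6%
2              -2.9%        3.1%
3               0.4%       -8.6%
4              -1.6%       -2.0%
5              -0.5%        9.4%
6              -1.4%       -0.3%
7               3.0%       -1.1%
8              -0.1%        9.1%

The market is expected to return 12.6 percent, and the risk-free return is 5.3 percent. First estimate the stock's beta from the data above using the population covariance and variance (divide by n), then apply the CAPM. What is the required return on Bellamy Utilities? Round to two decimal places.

6.15%

Mean R_i = (7.1 − 2.9 + 0.4 − 1.6 − 0.5 − 1.4 + 3.0 − 0.1) / 8 = 0.5000%
Mean R_m = (8.6 + 3.1 − 8.6 − 2.0 + 9.4 − 0.3 − 1.1 + 9.1) / 8 = 2.2750%
Σ(R_i − R̄_i)(R_m − R̄_m) = 34.2400  ⇒  Cov = 34.2400 / 8 = 4.2800
Σ(R_m − R̄_m)² = 292.5950  ⇒  Var(R_m) = 292.5950 / 8 = 36.5744
β = Cov / Var(R_m) = 4.2800 / 36.5744 = 0.1170
MRP = 12.6% − 5.3% = 7.30%
E(R) = R_f + β × MRP = 5.3% + 0.1170 × 7.3% = 6.15%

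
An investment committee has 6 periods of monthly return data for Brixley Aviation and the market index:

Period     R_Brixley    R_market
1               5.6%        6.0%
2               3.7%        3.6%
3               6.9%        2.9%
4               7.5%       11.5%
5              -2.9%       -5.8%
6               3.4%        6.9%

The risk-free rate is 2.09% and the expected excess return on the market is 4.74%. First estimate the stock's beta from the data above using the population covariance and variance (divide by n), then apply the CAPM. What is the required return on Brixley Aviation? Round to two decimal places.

Mean R_i = (5.6 + 3.7 + 6.9 + 7.5 − 2.9 + 3.4) / 6 = 4.0333%
Mean R_m = (6.0 + 3.6 + 2.9 + 11.5 − 5.8 + 6.9) / 6 = 4.1833%
Σ(R_i − R̄_i)(R_m − R̄_m) = 92.2233  ⇒  Cov = 92.2233 / 6 = 15.3706
Σ(R_m − R̄_m)² = 165.8683  ⇒  Var(R_m) = 165.8683 / 6 = 27.6447
β = Cov / Var(R_m) = 15.3706 / 27.6447 = 0.5560
E(R) = R_f + β × MRP = 2.09% + 0.5560 × 4.74% = 4.73%

4.73%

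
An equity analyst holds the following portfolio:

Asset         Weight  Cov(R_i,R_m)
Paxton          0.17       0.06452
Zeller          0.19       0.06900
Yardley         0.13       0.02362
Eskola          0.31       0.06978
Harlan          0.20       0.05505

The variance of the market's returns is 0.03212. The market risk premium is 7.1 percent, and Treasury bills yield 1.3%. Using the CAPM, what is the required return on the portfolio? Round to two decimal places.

14.52%

β_Paxton = 0.06452 / 0.03212 = 2.0087
β_Zeller = 0.06900 / 0.03212 = 2.1482
β_Yardley = 0.02362 / 0.03212 = 0.7354
β_Eskola = 0.06978 / 0.03212 = 2.1725
β_Harlan = 0.05505 / 0.03212 = 1.7139
β_P = Σ w_i β_i = 0.17×2.0087 + 0.19×2.1482 + 0.13×0.7354 + 0.31×2.1725 + 0.20×1.7139 = 1.8615
E(R_P) = R_f + β_P × MRP = 1.3% + 1.8615 × 7.1% = 14.52%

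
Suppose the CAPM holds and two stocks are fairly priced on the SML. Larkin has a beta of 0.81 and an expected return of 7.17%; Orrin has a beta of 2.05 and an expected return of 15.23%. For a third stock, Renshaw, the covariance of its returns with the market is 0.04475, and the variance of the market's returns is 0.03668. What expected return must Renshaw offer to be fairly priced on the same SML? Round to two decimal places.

9.84%

MRP = (15.23% − 7.17%) / (2.05 − 0.81) = 6.5000%
R_f = 7.17% − 0.81 × 6.5000% = 1.9050%
β_Renshaw = Cov / Var(R_m) = 0.04475 / 0.03668 = 1.2200
E(R_Renshaw) = R_f + β × MRP = 1.9050% + 1.2200 × 6.5000% = 9.84%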